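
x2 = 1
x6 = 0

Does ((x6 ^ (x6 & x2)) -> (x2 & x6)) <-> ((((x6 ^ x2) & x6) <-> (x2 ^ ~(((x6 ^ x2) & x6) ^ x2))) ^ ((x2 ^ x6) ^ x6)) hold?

1

Substituting x2=1, x6=0:
x6 & x2 = 0 & 1 = 0
x6 ^ (x6 & x2) = 0 ^ 0 = 0
x2 & x6 = 1 & 0 = 0
(x6 ^ (x6 & x2)) -> (x2 & x6) = 0 -> 0 = 1
x6 ^ x2 = 0 ^ 1 = 1
(x6 ^ x2) & x6 = 1 & 0 = 0
x6 ^ x2 = 0 ^ 1 = 1
(x6 ^ x2) & x6 = 1 & 0 = 0
((x6 ^ x2) & x6) ^ x2 = 0 ^ 1 = 1
~(((x6 ^ x2) & x6) ^ x2) = ~1 = 0
x2 ^ ~(((x6 ^ x2) & x6) ^ x2) = 1 ^ 0 = 1
((x6 ^ x2) & x6) <-> (x2 ^ ~(((x6 ^ x2) & x6) ^ x2)) = 0 <-> 1 = 0
x2 ^ x6 = 1 ^ 0 = 1
(x2 ^ x6) ^ x6 = 1 ^ 0 = 1
(((x6 ^ x2) & x6) <-> (x2 ^ ~(((x6 ^ x2) & x6) ^ x2))) ^ ((x2 ^ x6) ^ x6) = 0 ^ 1 = 1
((x6 ^ (x6 & x2)) -> (x2 & x6)) <-> ((((x6 ^ x2) & x6) <-> (x2 ^ ~(((x6 ^ x2) & x6) ^ x2))) ^ ((x2 ^ x6) ^ x6)) = 1 <-> 1 = 1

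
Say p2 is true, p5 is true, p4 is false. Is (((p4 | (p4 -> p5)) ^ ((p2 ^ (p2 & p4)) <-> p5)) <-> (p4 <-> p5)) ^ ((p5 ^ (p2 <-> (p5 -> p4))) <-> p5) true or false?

Substituting p2=1, p5=1, p4=0:
p4 -> p5 = 0 -> 1 = 1
p4 | (p4 -> p5) = 0 | 1 = 1
p2 & p4 = 1 & 0 = 0
p2 ^ (p2 & p4) = 1 ^ 0 = 1
(p2 ^ (p2 & p4)) <-> p5 = 1 <-> 1 = 1
(p4 | (p4 -> p5)) ^ ((p2 ^ (p2 & p4)) <-> p5) = 1 ^ 1 = 0
p4 <-> p5 = 0 <-> 1 = 0
((p4 | (p4 -> p5)) ^ ((p2 ^ (p2 & p4)) <-> p5)) <-> (p4 <-> p5) = 0 <-> 0 = 1
p5 -> p4 = 1 -> 0 = 0
p2 <-> (p5 -> p4) = 1 <-> 0 = 0
p5 ^ (p2 <-> (p5 -> p4)) = 1 ^ 0 = 1
(p5 ^ (p2 <-> (p5 -> p4))) <-> p5 = 1 <-> 1 = 1
(((p4 | (p4 -> p5)) ^ ((p2 ^ (p2 & p4)) <-> p5)) <-> (p4 <-> p5)) ^ ((p5 ^ (p2 <-> (p5 -> p4))) <-> p5) = 1 ^ 1 = 0

0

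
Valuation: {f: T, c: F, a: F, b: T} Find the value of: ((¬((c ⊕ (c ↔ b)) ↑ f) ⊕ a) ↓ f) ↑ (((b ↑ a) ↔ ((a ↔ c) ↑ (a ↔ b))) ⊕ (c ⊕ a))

T

c ↔ b = F ↔ T = F
c ⊕ (c ↔ b) = F ⊕ F = F
(c ⊕ (c ↔ b)) ↑ f = F ↑ T = T
¬((c ⊕ (c ↔ b)) ↑ f) = ¬T = F
¬((c ⊕ (c ↔ b)) ↑ f) ⊕ a = F ⊕ F = F
(¬((c ⊕ (c ↔ b)) ↑ f) ⊕ a) ↓ f = F ↓ T = F
b ↑ a = T ↑ F = T
a ↔ c = F ↔ F = T
a ↔ b = F ↔ T = F
(a ↔ c) ↑ (a ↔ b) = T ↑ F = T
(b ↑ a) ↔ ((a ↔ c) ↑ (a ↔ b)) = T ↔ T = T
c ⊕ a = F ⊕ F = F
((b ↑ a) ↔ ((a ↔ c) ↑ (a ↔ b))) ⊕ (c ⊕ a) = T ⊕ F = T
((¬((c ⊕ (c ↔ b)) ↑ f) ⊕ a) ↓ f) ↑ (((b ↑ a) ↔ ((a ↔ c) ↑ (a ↔ b))) ⊕ (c ⊕ a)) = F ↑ T = T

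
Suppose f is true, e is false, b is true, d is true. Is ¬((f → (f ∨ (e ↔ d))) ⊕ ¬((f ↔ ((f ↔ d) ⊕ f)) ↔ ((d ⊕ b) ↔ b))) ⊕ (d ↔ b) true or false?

T

e ↔ d = F ↔ T = F
f ∨ (e ↔ d) = T ∨ F = T
f → (f ∨ (e ↔ d)) = T → T = T
f ↔ d = T ↔ T = T
(f ↔ d) ⊕ f = T ⊕ T = F
f ↔ ((f ↔ d) ⊕ f) = T ↔ F = F
d ⊕ b = T ⊕ T = F
(d ⊕ b) ↔ b = F ↔ T = F
(f ↔ ((f ↔ d) ⊕ f)) ↔ ((d ⊕ b) ↔ b) = F ↔ F = T
¬((f ↔ ((f ↔ d) ⊕ f)) ↔ ((d ⊕ b) ↔ b)) = ¬T = F
(f → (f ∨ (e ↔ d))) ⊕ ¬((f ↔ ((f ↔ d) ⊕ f)) ↔ ((d ⊕ b) ↔ b)) = T ⊕ F = T
¬((f → (f ∨ (e ↔ d))) ⊕ ¬((f ↔ ((f ↔ d) ⊕ f)) ↔ ((d ⊕ b) ↔ b))) = ¬T = F
d ↔ b = T ↔ T = T
¬((f → (f ∨ (e ↔ d))) ⊕ ¬((f ↔ ((f ↔ d) ⊕ f)) ↔ ((d ⊕ b) ↔ b))) ⊕ (d ↔ b) = F ⊕ T = T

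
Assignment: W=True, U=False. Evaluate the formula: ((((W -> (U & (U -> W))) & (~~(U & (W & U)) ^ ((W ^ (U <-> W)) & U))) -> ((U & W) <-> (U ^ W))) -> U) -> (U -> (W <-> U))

True

Substituting W=True, U=False:
U -> W = False -> True = True
U & (U -> W) = False & True = False
W -> (U & (U -> W)) = True -> False = False
W & U = True & False = False
U & (W & U) = False & False = False
~(U & (W & U)) = ~False = True
~~(U & (W & U)) = ~True = False
U <-> W = False <-> True = False
W ^ (U <-> W) = True ^ False = True
(W ^ (U <-> W)) & U = True & False = False
~~(U & (W & U)) ^ ((W ^ (U <-> W)) & U) = False ^ False = False
(W -> (U & (U -> W))) & (~~(U & (W & U)) ^ ((W ^ (U <-> W)) & U)) = False & False = False
U & W = False & True = False
U ^ W = False ^ True = True
(U & W) <-> (U ^ W) = False <-> True = False
((W -> (U & (U -> W))) & (~~(U & (W & U)) ^ ((W ^ (U <-> W)) & U))) -> ((U & W) <-> (U ^ W)) = False -> False = True
(((W -> (U & (U -> W))) & (~~(U & (W & U)) ^ ((W ^ (U <-> W)) & U))) -> ((U & W) <-> (U ^ W))) -> U = True -> False = False
W <-> U = True <-> False = False
U -> (W <-> U) = False -> False = True
((((W -> (U & (U -> W))) & (~~(U & (W & U)) ^ ((W ^ (U <-> W)) & U))) -> ((U & W) <-> (U ^ W))) -> U) -> (U -> (W <-> U)) = False -> True = True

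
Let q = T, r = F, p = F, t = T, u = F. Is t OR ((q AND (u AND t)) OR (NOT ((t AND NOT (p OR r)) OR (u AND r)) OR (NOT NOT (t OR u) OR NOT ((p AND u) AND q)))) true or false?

u AND t = F AND T = F
q AND (u AND t) = T AND F = F
p OR r = F OR F = F
NOT (p OR r) = NOT F = T
t AND NOT (p OR r) = T AND T = T
u AND r = F AND F = F
(t AND NOT (p OR r)) OR (u AND r) = T OR F = T
NOT ((t AND NOT (p OR r)) OR (u AND r)) = NOT T = F
t OR u = T OR F = T
NOT (t OR u) = NOT T = F
NOT NOT (t OR u) = NOT F = T
p AND u = F AND F = F
(p AND u) AND q = F AND T = F
NOT ((p AND u) AND q) = NOT F = T
NOT NOT (t OR u) OR NOT ((p AND u) AND q) = T OR T = T
NOT ((t AND NOT (p OR r)) OR (u AND r)) OR (NOT NOT (t OR u) OR NOT ((p AND u) AND q)) = F OR T = T
(q AND (u AND t)) OR (NOT ((t AND NOT (p OR r)) OR (u AND r)) OR (NOT NOT (t OR u) OR NOT ((p AND u) AND q))) = F OR T = T
t OR ((q AND (u AND t)) OR (NOT ((t AND NOT (p OR r)) OR (u AND r)) OR (NOT NOT (t OR u) OR NOT ((p AND u) AND q)))) = T OR T = T

T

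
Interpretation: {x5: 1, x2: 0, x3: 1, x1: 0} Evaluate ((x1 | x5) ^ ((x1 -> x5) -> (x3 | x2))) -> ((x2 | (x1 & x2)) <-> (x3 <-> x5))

1

Substituting x5=1, x2=0, x3=1, x1=0:
x1 | x5 = 0 | 1 = 1
x1 -> x5 = 0 -> 1 = 1
x3 | x2 = 1 | 0 = 1
(x1 -> x5) -> (x3 | x2) = 1 -> 1 = 1
(x1 | x5) ^ ((x1 -> x5) -> (x3 | x2)) = 1 ^ 1 = 0
x1 & x2 = 0 & 0 = 0
x2 | (x1 & x2) = 0 | 0 = 0
x3 <-> x5 = 1 <-> 1 = 1
(x2 | (x1 & x2)) <-> (x3 <-> x5) = 0 <-> 1 = 0
((x1 | x5) ^ ((x1 -> x5) -> (x3 | x2))) -> ((x2 | (x1 & x2)) <-> (x3 <-> x5)) = 0 -> 0 = 1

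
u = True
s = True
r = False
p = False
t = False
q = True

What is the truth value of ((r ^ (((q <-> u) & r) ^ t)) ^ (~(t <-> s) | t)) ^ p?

True

Substituting u=True, s=True, r=False, p=False, t=False, q=True:
q <-> u = True <-> True = True
(q <-> u) & r = True & False = False
((q <-> u) & r) ^ t = False ^ False = False
r ^ (((q <-> u) & r) ^ t) = False ^ False = False
t <-> s = False <-> True = False
~(t <-> s) = ~False = True
~(t <-> s) | t = True | False = True
(r ^ (((q <-> u) & r) ^ t)) ^ (~(t <-> s) | t) = False ^ True = True
((r ^ (((q <-> u) & r) ^ t)) ^ (~(t <-> s) | t)) ^ p = True ^ False = True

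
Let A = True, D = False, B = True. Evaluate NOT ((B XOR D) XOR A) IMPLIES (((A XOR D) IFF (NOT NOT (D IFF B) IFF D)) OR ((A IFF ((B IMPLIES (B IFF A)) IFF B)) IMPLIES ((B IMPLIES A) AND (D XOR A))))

True

B XOR D = True XOR False = True
(B XOR D) XOR A = True XOR True = False
NOT ((B XOR D) XOR A) = NOT False = True
A XOR D = True XOR False = True
D IFF B = False IFF True = False
NOT (D IFF B) = NOT False = True
NOT NOT (D IFF B) = NOT True = False
NOT NOT (D IFF B) IFF D = False IFF False = True
(A XOR D) IFF (NOT NOT (D IFF B) IFF D) = True IFF True = True
B IFF A = True IFF True = True
B IMPLIES (B IFF A) = True IMPLIES True = True
(B IMPLIES (B IFF A)) IFF B = True IFF True = True
A IFF ((B IMPLIES (B IFF A)) IFF B) = True IFF True = True
B IMPLIES A = True IMPLIES True = True
D XOR A = False XOR True = True
(B IMPLIES A) AND (D XOR A) = True AND True = True
(A IFF ((B IMPLIES (B IFF A)) IFF B)) IMPLIES ((B IMPLIES A) AND (D XOR A)) = True IMPLIES True = True
((A XOR D) IFF (NOT NOT (D IFF B) IFF D)) OR ((A IFF ((B IMPLIES (B IFF A)) IFF B)) IMPLIES ((B IMPLIES A) AND (D XOR A))) = True OR True = True
NOT ((B XOR D) XOR A) IMPLIES (((A XOR D) IFF (NOT NOT (D IFF B) IFF D)) OR ((A IFF ((B IMPLIES (B IFF A)) IFF B)) IMPLIES ((B IMPLIES A) AND (D XOR A)))) = True IMPLIES True = True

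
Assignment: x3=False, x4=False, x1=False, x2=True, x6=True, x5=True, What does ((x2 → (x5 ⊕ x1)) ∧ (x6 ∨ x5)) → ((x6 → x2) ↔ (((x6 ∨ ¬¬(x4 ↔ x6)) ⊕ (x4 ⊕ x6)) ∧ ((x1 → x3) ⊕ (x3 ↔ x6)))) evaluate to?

Substituting x3=False, x4=False, x1=False, x2=True, x6=True, x5=True:
x5 ⊕ x1 = True ⊕ False = True
x2 → (x5 ⊕ x1) = True → True = True
x6 ∨ x5 = True ∨ True = True
(x2 → (x5 ⊕ x1)) ∧ (x6 ∨ x5) = True ∧ True = True
x6 → x2 = True → True = True
x4 ↔ x6 = False ↔ True = False
¬(x4 ↔ x6) = ¬False = True
¬¬(x4 ↔ x6) = ¬True = False
x6 ∨ ¬¬(x4 ↔ x6) = True ∨ False = True
x4 ⊕ x6 = False ⊕ True = True
(x6 ∨ ¬¬(x4 ↔ x6)) ⊕ (x4 ⊕ x6) = True ⊕ True = False
x1 → x3 = False → False = True
x3 ↔ x6 = False ↔ True = False
(x1 → x3) ⊕ (x3 ↔ x6) = True ⊕ False = True
((x6 ∨ ¬¬(x4 ↔ x6)) ⊕ (x4 ⊕ x6)) ∧ ((x1 → x3) ⊕ (x3 ↔ x6)) = False ∧ True = False
(x6 → x2) ↔ (((x6 ∨ ¬¬(x4 ↔ x6)) ⊕ (x4 ⊕ x6)) ∧ ((x1 → x3) ⊕ (x3 ↔ x6))) = True ↔ False = False
((x2 → (x5 ⊕ x1)) ∧ (x6 ∨ x5)) → ((x6 → x2) ↔ (((x6 ∨ ¬¬(x4 ↔ x6)) ⊕ (x4 ⊕ x6)) ∧ ((x1 → x3) ⊕ (x3 ↔ x6)))) = True → False = False

False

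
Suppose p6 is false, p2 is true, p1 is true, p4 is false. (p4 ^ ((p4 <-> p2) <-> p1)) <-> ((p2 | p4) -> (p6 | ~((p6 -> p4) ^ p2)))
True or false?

0

p4 <-> p2 = 0 <-> 1 = 0
(p4 <-> p2) <-> p1 = 0 <-> 1 = 0
p4 ^ ((p4 <-> p2) <-> p1) = 0 ^ 0 = 0
p2 | p4 = 1 | 0 = 1
p6 -> p4 = 0 -> 0 = 1
(p6 -> p4) ^ p2 = 1 ^ 1 = 0
~((p6 -> p4) ^ p2) = ~0 = 1
p6 | ~((p6 -> p4) ^ p2) = 0 | 1 = 1
(p2 | p4) -> (p6 | ~((p6 -> p4) ^ p2)) = 1 -> 1 = 1
(p4 ^ ((p4 <-> p2) <-> p1)) <-> ((p2 | p4) -> (p6 | ~((p6 -> p4) ^ p2))) = 0 <-> 1 = 0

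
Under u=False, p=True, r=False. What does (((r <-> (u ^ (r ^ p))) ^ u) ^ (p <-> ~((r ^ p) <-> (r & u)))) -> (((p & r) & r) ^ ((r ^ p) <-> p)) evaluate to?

r ^ p = False ^ True = True
u ^ (r ^ p) = False ^ True = True
r <-> (u ^ (r ^ p)) = False <-> True = False
(r <-> (u ^ (r ^ p))) ^ u = False ^ False = False
r ^ p = False ^ True = True
r & u = False & False = False
(r ^ p) <-> (r & u) = True <-> False = False
~((r ^ p) <-> (r & u)) = ~False = True
p <-> ~((r ^ p) <-> (r & u)) = True <-> True = True
((r <-> (u ^ (r ^ p))) ^ u) ^ (p <-> ~((r ^ p) <-> (r & u))) = False ^ True = True
p & r = True & False = False
(p & r) & r = False & False = False
r ^ p = False ^ True = True
(r ^ p) <-> p = True <-> True = True
((p & r) & r) ^ ((r ^ p) <-> p) = False ^ True = True
(((r <-> (u ^ (r ^ p))) ^ u) ^ (p <-> ~((r ^ p) <-> (r & u)))) -> (((p & r) & r) ^ ((r ^ p) <-> p)) = True -> True = True

True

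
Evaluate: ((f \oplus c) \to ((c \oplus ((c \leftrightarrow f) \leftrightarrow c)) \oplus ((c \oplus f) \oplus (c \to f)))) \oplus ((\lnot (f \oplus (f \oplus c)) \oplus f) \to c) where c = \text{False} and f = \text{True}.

f \oplus c = \text{True} \oplus \text{False} = \text{True}
c \leftrightarrow f = \text{False} \leftrightarrow \text{True} = \text{False}
(c \leftrightarrow f) \leftrightarrow c = \text{False} \leftrightarrow \text{False} = \text{True}
c \oplus ((c \leftrightarrow f) \leftrightarrow c) = \text{False} \oplus \text{True} = \text{True}
c \oplus f = \text{False} \oplus \text{True} = \text{True}
c \to f = \text{False} \to \text{True} = \text{True}
(c \oplus f) \oplus (c \to f) = \text{True} \oplus \text{True} = \text{False}
(c \oplus ((c \leftrightarrow f) \leftrightarrow c)) \oplus ((c \oplus f) \oplus (c \to f)) = \text{True} \oplus \text{False} = \text{True}
(f \oplus c) \to ((c \oplus ((c \leftrightarrow f) \leftrightarrow c)) \oplus ((c \oplus f) \oplus (c \to f))) = \text{True} \to \text{True} = \text{True}
f \oplus c = \text{True} \oplus \text{False} = \text{True}
f \oplus (f \oplus c) = \text{True} \oplus \text{True} = \text{False}
\lnot (f \oplus (f \oplus c)) = \lnot \text{False} = \text{True}
\lnot (f \oplus (f \oplus c)) \oplus f = \text{True} \oplus \text{True} = \text{False}
(\lnot (f \oplus (f \oplus c)) \oplus f) \to c = \text{False} \to \text{False} = \text{True}
((f \oplus c) \to ((c \oplus ((c \leftrightarrow f) \leftrightarrow c)) \oplus ((c \oplus f) \oplus (c \to f)))) \oplus ((\lnot (f \oplus (f \oplus c)) \oplus f) \to c) = \text{True} \oplus \text{True} = \text{False}

\text{False}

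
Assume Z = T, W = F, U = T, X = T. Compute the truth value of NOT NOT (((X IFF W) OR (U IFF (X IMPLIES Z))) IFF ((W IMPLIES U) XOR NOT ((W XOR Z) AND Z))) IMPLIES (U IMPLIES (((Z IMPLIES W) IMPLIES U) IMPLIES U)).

T

X IFF W = T IFF F = F
X IMPLIES Z = T IMPLIES T = T
U IFF (X IMPLIES Z) = T IFF T = T
(X IFF W) OR (U IFF (X IMPLIES Z)) = F OR T = T
W IMPLIES U = F IMPLIES T = T
W XOR Z = F XOR T = T
(W XOR Z) AND Z = T AND T = T
NOT ((W XOR Z) AND Z) = NOT T = F
(W IMPLIES U) XOR NOT ((W XOR Z) AND Z) = T XOR F = T
((X IFF W) OR (U IFF (X IMPLIES Z))) IFF ((W IMPLIES U) XOR NOT ((W XOR Z) AND Z)) = T IFF T = T
NOT (((X IFF W) OR (U IFF (X IMPLIES Z))) IFF ((W IMPLIES U) XOR NOT ((W XOR Z) AND Z))) = NOT T = F
NOT NOT (((X IFF W) OR (U IFF (X IMPLIES Z))) IFF ((W IMPLIES U) XOR NOT ((W XOR Z) AND Z))) = NOT F = T
Z IMPLIES W = T IMPLIES F = F
(Z IMPLIES W) IMPLIES U = F IMPLIES T = T
((Z IMPLIES W) IMPLIES U) IMPLIES U = T IMPLIES T = T
U IMPLIES (((Z IMPLIES W) IMPLIES U) IMPLIES U) = T IMPLIES T = T
NOT NOT (((X IFF W) OR (U IFF (X IMPLIES Z))) IFF ((W IMPLIES U) XOR NOT ((W XOR Z) AND Z))) IMPLIES (U IMPLIES (((Z IMPLIES W) IMPLIES U) IMPLIES U)) = T IMPLIES T = T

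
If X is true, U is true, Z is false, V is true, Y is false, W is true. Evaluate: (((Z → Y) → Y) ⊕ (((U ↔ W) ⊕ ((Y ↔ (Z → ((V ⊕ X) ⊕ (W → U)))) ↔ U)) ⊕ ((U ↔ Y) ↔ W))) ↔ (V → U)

True

Z → Y = False → False = True
(Z → Y) → Y = True → False = False
U ↔ W = True ↔ True = True
V ⊕ X = True ⊕ True = False
W → U = True → True = True
(V ⊕ X) ⊕ (W → U) = False ⊕ True = True
Z → ((V ⊕ X) ⊕ (W → U)) = False → True = True
Y ↔ (Z → ((V ⊕ X) ⊕ (W → U))) = False ↔ True = False
(Y ↔ (Z → ((V ⊕ X) ⊕ (W → U)))) ↔ U = False ↔ True = False
(U ↔ W) ⊕ ((Y ↔ (Z → ((V ⊕ X) ⊕ (W → U)))) ↔ U) = True ⊕ False = True
U ↔ Y = True ↔ False = False
(U ↔ Y) ↔ W = False ↔ True = False
((U ↔ W) ⊕ ((Y ↔ (Z → ((V ⊕ X) ⊕ (W → U)))) ↔ U)) ⊕ ((U ↔ Y) ↔ W) = True ⊕ False = True
((Z → Y) → Y) ⊕ (((U ↔ W) ⊕ ((Y ↔ (Z → ((V ⊕ X) ⊕ (W → U)))) ↔ U)) ⊕ ((U ↔ Y) ↔ W)) = False ⊕ True = True
V → U = True → True = True
(((Z → Y) → Y) ⊕ (((U ↔ W) ⊕ ((Y ↔ (Z → ((V ⊕ X) ⊕ (W → U)))) ↔ U)) ⊕ ((U ↔ Y) ↔ W))) ↔ (V → U) = True ↔ True = True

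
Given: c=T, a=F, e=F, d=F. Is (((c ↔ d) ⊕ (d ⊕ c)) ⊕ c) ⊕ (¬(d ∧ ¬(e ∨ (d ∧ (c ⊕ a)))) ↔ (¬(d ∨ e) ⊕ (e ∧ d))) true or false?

T

Substituting c=T, a=F, e=F, d=F:
c ↔ d = T ↔ F = F
d ⊕ c = F ⊕ T = T
(c ↔ d) ⊕ (d ⊕ c) = F ⊕ T = T
((c ↔ d) ⊕ (d ⊕ c)) ⊕ c = T ⊕ T = F
c ⊕ a = T ⊕ F = T
d ∧ (c ⊕ a) = F ∧ T = F
e ∨ (d ∧ (c ⊕ a)) = F ∨ F = F
¬(e ∨ (d ∧ (c ⊕ a))) = ¬F = T
d ∧ ¬(e ∨ (d ∧ (c ⊕ a))) = F ∧ T = F
¬(d ∧ ¬(e ∨ (d ∧ (c ⊕ a)))) = ¬F = T
d ∨ e = F ∨ F = F
¬(d ∨ e) = ¬F = T
e ∧ d = F ∧ F = F
¬(d ∨ e) ⊕ (e ∧ d) = T ⊕ F = T
¬(d ∧ ¬(e ∨ (d ∧ (c ⊕ a)))) ↔ (¬(d ∨ e) ⊕ (e ∧ d)) = T ↔ T = T
(((c ↔ d) ⊕ (d ⊕ c)) ⊕ c) ⊕ (¬(d ∧ ¬(e ∨ (d ∧ (c ⊕ a)))) ↔ (¬(d ∨ e) ⊕ (e ∧ d))) = F ⊕ T = T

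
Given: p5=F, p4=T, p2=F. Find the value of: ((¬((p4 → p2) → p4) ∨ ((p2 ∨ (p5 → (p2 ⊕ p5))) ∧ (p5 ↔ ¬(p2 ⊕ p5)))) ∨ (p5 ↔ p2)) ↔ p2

F

p4 → p2 = T → F = F
(p4 → p2) → p4 = F → T = T
¬((p4 → p2) → p4) = ¬T = F
p2 ⊕ p5 = F ⊕ F = F
p5 → (p2 ⊕ p5) = F → F = T
p2 ∨ (p5 → (p2 ⊕ p5)) = F ∨ T = T
p2 ⊕ p5 = F ⊕ F = F
¬(p2 ⊕ p5) = ¬F = T
p5 ↔ ¬(p2 ⊕ p5) = F ↔ T = F
(p2 ∨ (p5 → (p2 ⊕ p5))) ∧ (p5 ↔ ¬(p2 ⊕ p5)) = T ∧ F = F
¬((p4 → p2) → p4) ∨ ((p2 ∨ (p5 → (p2 ⊕ p5))) ∧ (p5 ↔ ¬(p2 ⊕ p5))) = F ∨ F = F
p5 ↔ p2 = F ↔ F = T
(¬((p4 → p2) → p4) ∨ ((p2 ∨ (p5 → (p2 ⊕ p5))) ∧ (p5 ↔ ¬(p2 ⊕ p5)))) ∨ (p5 ↔ p2) = F ∨ T = T
((¬((p4 → p2) → p4) ∨ ((p2 ∨ (p5 → (p2 ⊕ p5))) ∧ (p5 ↔ ¬(p2 ⊕ p5)))) ∨ (p5 ↔ p2)) ↔ p2 = T ↔ F = F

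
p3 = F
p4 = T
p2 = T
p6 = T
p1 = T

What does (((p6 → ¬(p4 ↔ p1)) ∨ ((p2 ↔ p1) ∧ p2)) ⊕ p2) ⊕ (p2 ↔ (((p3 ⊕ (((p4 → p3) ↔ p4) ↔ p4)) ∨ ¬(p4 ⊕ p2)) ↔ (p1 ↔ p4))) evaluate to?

p4 ↔ p1 = T ↔ T = T
¬(p4 ↔ p1) = ¬T = F
p6 → ¬(p4 ↔ p1) = T → F = F
p2 ↔ p1 = T ↔ T = T
(p2 ↔ p1) ∧ p2 = T ∧ T = T
(p6 → ¬(p4 ↔ p1)) ∨ ((p2 ↔ p1) ∧ p2) = F ∨ T = T
((p6 → ¬(p4 ↔ p1)) ∨ ((p2 ↔ p1) ∧ p2)) ⊕ p2 = T ⊕ T = F
p4 → p3 = T → F = F
(p4 → p3) ↔ p4 = F ↔ T = F
((p4 → p3) ↔ p4) ↔ p4 = F ↔ T = F
p3 ⊕ (((p4 → p3) ↔ p4) ↔ p4) = F ⊕ F = F
p4 ⊕ p2 = T ⊕ T = F
¬(p4 ⊕ p2) = ¬F = T
(p3 ⊕ (((p4 → p3) ↔ p4) ↔ p4)) ∨ ¬(p4 ⊕ p2) = F ∨ T = T
p1 ↔ p4 = T ↔ T = T
((p3 ⊕ (((p4 → p3) ↔ p4) ↔ p4)) ∨ ¬(p4 ⊕ p2)) ↔ (p1 ↔ p4) = T ↔ T = T
p2 ↔ (((p3 ⊕ (((p4 → p3) ↔ p4) ↔ p4)) ∨ ¬(p4 ⊕ p2)) ↔ (p1 ↔ p4)) = T ↔ T = T
(((p6 → ¬(p4 ↔ p1)) ∨ ((p2 ↔ p1) ∧ p2)) ⊕ p2) ⊕ (p2 ↔ (((p3 ⊕ (((p4 → p3) ↔ p4) ↔ p4)) ∨ ¬(p4 ⊕ p2)) ↔ (p1 ↔ p4))) = F ⊕ T = T

T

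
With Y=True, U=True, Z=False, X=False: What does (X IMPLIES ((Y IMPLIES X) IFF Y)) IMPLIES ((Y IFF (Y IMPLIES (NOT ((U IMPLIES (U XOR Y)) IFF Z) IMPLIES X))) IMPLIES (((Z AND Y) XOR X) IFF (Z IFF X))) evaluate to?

Y IMPLIES X = True IMPLIES False = False
(Y IMPLIES X) IFF Y = False IFF True = False
X IMPLIES ((Y IMPLIES X) IFF Y) = False IMPLIES False = True
U XOR Y = True XOR True = False
U IMPLIES (U XOR Y) = True IMPLIES False = False
(U IMPLIES (U XOR Y)) IFF Z = False IFF False = True
NOT ((U IMPLIES (U XOR Y)) IFF Z) = NOT True = False
NOT ((U IMPLIES (U XOR Y)) IFF Z) IMPLIES X = False IMPLIES False = True
Y IMPLIES (NOT ((U IMPLIES (U XOR Y)) IFF Z) IMPLIES X) = True IMPLIES True = True
Y IFF (Y IMPLIES (NOT ((U IMPLIES (U XOR Y)) IFF Z) IMPLIES X)) = True IFF True = True
Z AND Y = False AND True = False
(Z AND Y) XOR X = False XOR False = False
Z IFF X = False IFF False = True
((Z AND Y) XOR X) IFF (Z IFF X) = False IFF True = False
(Y IFF (Y IMPLIES (NOT ((U IMPLIES (U XOR Y)) IFF Z) IMPLIES X))) IMPLIES (((Z AND Y) XOR X) IFF (Z IFF X)) = True IMPLIES False = False
(X IMPLIES ((Y IMPLIES X) IFF Y)) IMPLIES ((Y IFF (Y IMPLIES (NOT ((U IMPLIES (U XOR Y)) IFF Z) IMPLIES X))) IMPLIES (((Z AND Y) XOR X) IFF (Z IFF X))) = True IMPLIES False = False

False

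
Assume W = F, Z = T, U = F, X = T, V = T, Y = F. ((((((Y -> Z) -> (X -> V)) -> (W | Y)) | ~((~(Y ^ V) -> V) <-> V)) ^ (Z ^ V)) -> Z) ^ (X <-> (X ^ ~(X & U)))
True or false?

Y -> Z = F -> T = T
X -> V = T -> T = T
(Y -> Z) -> (X -> V) = T -> T = T
W | Y = F | F = F
((Y -> Z) -> (X -> V)) -> (W | Y) = T -> F = F
Y ^ V = F ^ T = T
~(Y ^ V) = ~T = F
~(Y ^ V) -> V = F -> T = T
(~(Y ^ V) -> V) <-> V = T <-> T = T
~((~(Y ^ V) -> V) <-> V) = ~T = F
(((Y -> Z) -> (X -> V)) -> (W | Y)) | ~((~(Y ^ V) -> V) <-> V) = F | F = F
Z ^ V = T ^ T = F
((((Y -> Z) -> (X -> V)) -> (W | Y)) | ~((~(Y ^ V) -> V) <-> V)) ^ (Z ^ V) = F ^ F = F
(((((Y -> Z) -> (X -> V)) -> (W | Y)) | ~((~(Y ^ V) -> V) <-> V)) ^ (Z ^ V)) -> Z = F -> T = T
X & U = T & F = F
~(X & U) = ~F = T
X ^ ~(X & U) = T ^ T = F
X <-> (X ^ ~(X & U)) = T <-> F = F
((((((Y -> Z) -> (X -> V)) -> (W | Y)) | ~((~(Y ^ V) -> V) <-> V)) ^ (Z ^ V)) -> Z) ^ (X <-> (X ^ ~(X & U))) = T ^ F = T

T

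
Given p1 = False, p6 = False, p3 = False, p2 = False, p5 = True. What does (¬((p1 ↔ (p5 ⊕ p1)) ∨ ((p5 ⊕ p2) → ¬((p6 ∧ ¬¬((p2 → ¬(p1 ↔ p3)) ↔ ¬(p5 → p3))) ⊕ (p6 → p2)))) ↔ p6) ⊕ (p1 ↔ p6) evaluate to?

Substituting p1=False, p6=False, p3=False, p2=False, p5=True:
p5 ⊕ p1 = True ⊕ False = True
p1 ↔ (p5 ⊕ p1) = False ↔ True = False
p5 ⊕ p2 = True ⊕ False = True
p1 ↔ p3 = False ↔ False = True
¬(p1 ↔ p3) = ¬True = False
p2 → ¬(p1 ↔ p3) = False → False = True
p5 → p3 = True → False = False
¬(p5 → p3) = ¬False = True
(p2 → ¬(p1 ↔ p3)) ↔ ¬(p5 → p3) = True ↔ True = True
¬((p2 → ¬(p1 ↔ p3)) ↔ ¬(p5 → p3)) = ¬True = False
¬¬((p2 → ¬(p1 ↔ p3)) ↔ ¬(p5 → p3)) = ¬False = True
p6 ∧ ¬¬((p2 → ¬(p1 ↔ p3)) ↔ ¬(p5 → p3)) = False ∧ True = False
p6 → p2 = False → False = True
(p6 ∧ ¬¬((p2 → ¬(p1 ↔ p3)) ↔ ¬(p5 → p3))) ⊕ (p6 → p2) = False ⊕ True = True
¬((p6 ∧ ¬¬((p2 → ¬(p1 ↔ p3)) ↔ ¬(p5 → p3))) ⊕ (p6 → p2)) = ¬True = False
(p5 ⊕ p2) → ¬((p6 ∧ ¬¬((p2 → ¬(p1 ↔ p3)) ↔ ¬(p5 → p3))) ⊕ (p6 → p2)) = True → False = False
(p1 ↔ (p5 ⊕ p1)) ∨ ((p5 ⊕ p2) → ¬((p6 ∧ ¬¬((p2 → ¬(p1 ↔ p3)) ↔ ¬(p5 → p3))) ⊕ (p6 → p2))) = False ∨ False = False
¬((p1 ↔ (p5 ⊕ p1)) ∨ ((p5 ⊕ p2) → ¬((p6 ∧ ¬¬((p2 → ¬(p1 ↔ p3)) ↔ ¬(p5 → p3))) ⊕ (p6 → p2)))) = ¬False = True
¬((p1 ↔ (p5 ⊕ p1)) ∨ ((p5 ⊕ p2) → ¬((p6 ∧ ¬¬((p2 → ¬(p1 ↔ p3)) ↔ ¬(p5 → p3))) ⊕ (p6 → p2)))) ↔ p6 = True ↔ False = False
p1 ↔ p6 = False ↔ False = True
(¬((p1 ↔ (p5 ⊕ p1)) ∨ ((p5 ⊕ p2) → ¬((p6 ∧ ¬¬((p2 → ¬(p1 ↔ p3)) ↔ ¬(p5 → p3))) ⊕ (p6 → p2)))) ↔ p6) ⊕ (p1 ↔ p6) = False ⊕ True = True

True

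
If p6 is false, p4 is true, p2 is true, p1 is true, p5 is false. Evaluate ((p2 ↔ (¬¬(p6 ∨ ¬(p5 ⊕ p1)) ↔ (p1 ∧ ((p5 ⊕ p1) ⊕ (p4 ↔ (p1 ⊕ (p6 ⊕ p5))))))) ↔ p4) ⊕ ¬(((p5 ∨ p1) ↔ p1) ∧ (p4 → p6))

F

Substituting p6=F, p4=T, p2=T, p1=T, p5=F:
p5 ⊕ p1 = F ⊕ T = T
¬(p5 ⊕ p1) = ¬T = F
p6 ∨ ¬(p5 ⊕ p1) = F ∨ F = F
¬(p6 ∨ ¬(p5 ⊕ p1)) = ¬F = T
¬¬(p6 ∨ ¬(p5 ⊕ p1)) = ¬T = F
p5 ⊕ p1 = F ⊕ T = T
p6 ⊕ p5 = F ⊕ F = F
p1 ⊕ (p6 ⊕ p5) = T ⊕ F = T
p4 ↔ (p1 ⊕ (p6 ⊕ p5)) = T ↔ T = T
(p5 ⊕ p1) ⊕ (p4 ↔ (p1 ⊕ (p6 ⊕ p5))) = T ⊕ T = F
p1 ∧ ((p5 ⊕ p1) ⊕ (p4 ↔ (p1 ⊕ (p6 ⊕ p5)))) = T ∧ F = F
¬¬(p6 ∨ ¬(p5 ⊕ p1)) ↔ (p1 ∧ ((p5 ⊕ p1) ⊕ (p4 ↔ (p1 ⊕ (p6 ⊕ p5))))) = F ↔ F = T
p2 ↔ (¬¬(p6 ∨ ¬(p5 ⊕ p1)) ↔ (p1 ∧ ((p5 ⊕ p1) ⊕ (p4 ↔ (p1 ⊕ (p6 ⊕ p5)))))) = T ↔ T = T
(p2 ↔ (¬¬(p6 ∨ ¬(p5 ⊕ p1)) ↔ (p1 ∧ ((p5 ⊕ p1) ⊕ (p4 ↔ (p1 ⊕ (p6 ⊕ p5))))))) ↔ p4 = T ↔ T = T
p5 ∨ p1 = F ∨ T = T
(p5 ∨ p1) ↔ p1 = T ↔ T = T
p4 → p6 = T → F = F
((p5 ∨ p1) ↔ p1) ∧ (p4 → p6) = T ∧ F = F
¬(((p5 ∨ p1) ↔ p1) ∧ (p4 → p6)) = ¬F = T
((p2 ↔ (¬¬(p6 ∨ ¬(p5 ⊕ p1)) ↔ (p1 ∧ ((p5 ⊕ p1) ⊕ (p4 ↔ (p1 ⊕ (p6 ⊕ p5))))))) ↔ p4) ⊕ ¬(((p5 ∨ p1) ↔ p1) ∧ (p4 → p6)) = T ⊕ T = F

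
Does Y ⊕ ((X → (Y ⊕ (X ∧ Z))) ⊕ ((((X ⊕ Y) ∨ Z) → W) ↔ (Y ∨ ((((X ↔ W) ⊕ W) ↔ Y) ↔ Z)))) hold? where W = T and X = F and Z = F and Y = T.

T

X ∧ Z = F ∧ F = F
Y ⊕ (X ∧ Z) = T ⊕ F = T
X → (Y ⊕ (X ∧ Z)) = F → T = T
X ⊕ Y = F ⊕ T = T
(X ⊕ Y) ∨ Z = T ∨ F = T
((X ⊕ Y) ∨ Z) → W = T → T = T
X ↔ W = F ↔ T = F
(X ↔ W) ⊕ W = F ⊕ T = T
((X ↔ W) ⊕ W) ↔ Y = T ↔ T = T
(((X ↔ W) ⊕ W) ↔ Y) ↔ Z = T ↔ F = F
Y ∨ ((((X ↔ W) ⊕ W) ↔ Y) ↔ Z) = T ∨ F = T
(((X ⊕ Y) ∨ Z) → W) ↔ (Y ∨ ((((X ↔ W) ⊕ W) ↔ Y) ↔ Z)) = T ↔ T = T
(X → (Y ⊕ (X ∧ Z))) ⊕ ((((X ⊕ Y) ∨ Z) → W) ↔ (Y ∨ ((((X ↔ W) ⊕ W) ↔ Y) ↔ Z))) = T ⊕ T = F
Y ⊕ ((X → (Y ⊕ (X ∧ Z))) ⊕ ((((X ⊕ Y) ∨ Z) → W) ↔ (Y ∨ ((((X ↔ W) ⊕ W) ↔ Y) ↔ Z)))) = T ⊕ F = T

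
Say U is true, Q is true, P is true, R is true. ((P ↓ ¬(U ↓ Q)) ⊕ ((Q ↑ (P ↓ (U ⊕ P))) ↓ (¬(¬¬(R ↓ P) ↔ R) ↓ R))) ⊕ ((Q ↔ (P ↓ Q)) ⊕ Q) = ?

U ↓ Q = True ↓ True = False
¬(U ↓ Q) = ¬False = True
P ↓ ¬(U ↓ Q) = True ↓ True = False
U ⊕ P = True ⊕ True = False
P ↓ (U ⊕ P) = True ↓ False = False
Q ↑ (P ↓ (U ⊕ P)) = True ↑ False = True
R ↓ P = True ↓ True = False
¬(R ↓ P) = ¬False = True
¬¬(R ↓ P) = ¬True = False
¬¬(R ↓ P) ↔ R = False ↔ True = False
¬(¬¬(R ↓ P) ↔ R) = ¬False = True
¬(¬¬(R ↓ P) ↔ R) ↓ R = True ↓ True = False
(Q ↑ (P ↓ (U ⊕ P))) ↓ (¬(¬¬(R ↓ P) ↔ R) ↓ R) = True ↓ False = False
(P ↓ ¬(U ↓ Q)) ⊕ ((Q ↑ (P ↓ (U ⊕ P))) ↓ (¬(¬¬(R ↓ P) ↔ R) ↓ R)) = False ⊕ False = False
P ↓ Q = True ↓ True = False
Q ↔ (P ↓ Q) = True ↔ False = False
(Q ↔ (P ↓ Q)) ⊕ Q = False ⊕ True = True
((P ↓ ¬(U ↓ Q)) ⊕ ((Q ↑ (P ↓ (U ⊕ P))) ↓ (¬(¬¬(R ↓ P) ↔ R) ↓ R))) ⊕ ((Q ↔ (P ↓ Q)) ⊕ Q) = False ⊕ True = True

True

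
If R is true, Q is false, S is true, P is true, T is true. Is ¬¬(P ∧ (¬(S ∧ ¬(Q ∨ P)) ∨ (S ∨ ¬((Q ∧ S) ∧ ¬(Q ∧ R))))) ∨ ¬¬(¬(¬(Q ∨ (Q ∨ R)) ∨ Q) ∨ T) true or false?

Q ∨ P = False ∨ True = True
¬(Q ∨ P) = ¬True = False
S ∧ ¬(Q ∨ P) = True ∧ False = False
¬(S ∧ ¬(Q ∨ P)) = ¬False = True
Q ∧ S = False ∧ True = False
Q ∧ R = False ∧ True = False
¬(Q ∧ R) = ¬False = True
(Q ∧ S) ∧ ¬(Q ∧ R) = False ∧ True = False
¬((Q ∧ S) ∧ ¬(Q ∧ R)) = ¬False = True
S ∨ ¬((Q ∧ S) ∧ ¬(Q ∧ R)) = True ∨ True = True
¬(S ∧ ¬(Q ∨ P)) ∨ (S ∨ ¬((Q ∧ S) ∧ ¬(Q ∧ R))) = True ∨ True = True
P ∧ (¬(S ∧ ¬(Q ∨ P)) ∨ (S ∨ ¬((Q ∧ S) ∧ ¬(Q ∧ R)))) = True ∧ True = True
¬(P ∧ (¬(S ∧ ¬(Q ∨ P)) ∨ (S ∨ ¬((Q ∧ S) ∧ ¬(Q ∧ R))))) = ¬True = False
¬¬(P ∧ (¬(S ∧ ¬(Q ∨ P)) ∨ (S ∨ ¬((Q ∧ S) ∧ ¬(Q ∧ R))))) = ¬False = True
Q ∨ R = False ∨ True = True
Q ∨ (Q ∨ R) = False ∨ True = True
¬(Q ∨ (Q ∨ R)) = ¬True = False
¬(Q ∨ (Q ∨ R)) ∨ Q = False ∨ False = False
¬(¬(Q ∨ (Q ∨ R)) ∨ Q) = ¬False = True
¬(¬(Q ∨ (Q ∨ R)) ∨ Q) ∨ T = True ∨ True = True
¬(¬(¬(Q ∨ (Q ∨ R)) ∨ Q) ∨ T) = ¬True = False
¬¬(¬(¬(Q ∨ (Q ∨ R)) ∨ Q) ∨ T) = ¬False = True
¬¬(P ∧ (¬(S ∧ ¬(Q ∨ P)) ∨ (S ∨ ¬((Q ∧ S) ∧ ¬(Q ∧ R))))) ∨ ¬¬(¬(¬(Q ∨ (Q ∨ R)) ∨ Q) ∨ T) = True ∨ True = True

True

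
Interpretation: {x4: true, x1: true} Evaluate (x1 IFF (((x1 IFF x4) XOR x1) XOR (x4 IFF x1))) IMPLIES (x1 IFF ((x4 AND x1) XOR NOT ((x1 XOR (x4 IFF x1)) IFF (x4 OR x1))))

false

Substituting x4=true, x1=true:
x1 IFF x4 = true IFF true = true
(x1 IFF x4) XOR x1 = true XOR true = false
x4 IFF x1 = true IFF true = true
((x1 IFF x4) XOR x1) XOR (x4 IFF x1) = false XOR true = true
x1 IFF (((x1 IFF x4) XOR x1) XOR (x4 IFF x1)) = true IFF true = true
x4 AND x1 = true AND true = true
x4 IFF x1 = true IFF true = true
x1 XOR (x4 IFF x1) = true XOR true = false
x4 OR x1 = true OR true = true
(x1 XOR (x4 IFF x1)) IFF (x4 OR x1) = false IFF true = false
NOT ((x1 XOR (x4 IFF x1)) IFF (x4 OR x1)) = NOT false = true
(x4 AND x1) XOR NOT ((x1 XOR (x4 IFF x1)) IFF (x4 OR x1)) = true XOR true = false
x1 IFF ((x4 AND x1) XOR NOT ((x1 XOR (x4 IFF x1)) IFF (x4 OR x1))) = true IFF false = false
(x1 IFF (((x1 IFF x4) XOR x1) XOR (x4 IFF x1))) IMPLIES (x1 IFF ((x4 AND x1) XOR NOT ((x1 XOR (x4 IFF x1)) IFF (x4 OR x1)))) = true IMPLIES false = false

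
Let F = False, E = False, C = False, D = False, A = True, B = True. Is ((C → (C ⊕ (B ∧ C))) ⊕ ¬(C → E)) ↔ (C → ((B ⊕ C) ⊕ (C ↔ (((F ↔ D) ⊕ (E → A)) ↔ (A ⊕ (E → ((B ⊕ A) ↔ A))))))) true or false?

B ∧ C = True ∧ False = False
C ⊕ (B ∧ C) = False ⊕ False = False
C → (C ⊕ (B ∧ C)) = False → False = True
C → E = False → False = True
¬(C → E) = ¬True = False
(C → (C ⊕ (B ∧ C))) ⊕ ¬(C → E) = True ⊕ False = True
B ⊕ C = True ⊕ False = True
F ↔ D = False ↔ False = True
E → A = False → True = True
(F ↔ D) ⊕ (E → A) = True ⊕ True = False
B ⊕ A = True ⊕ True = False
(B ⊕ A) ↔ A = False ↔ True = False
E → ((B ⊕ A) ↔ A) = False → False = True
A ⊕ (E → ((B ⊕ A) ↔ A)) = True ⊕ True = False
((F ↔ D) ⊕ (E → A)) ↔ (A ⊕ (E → ((B ⊕ A) ↔ A))) = False ↔ False = True
C ↔ (((F ↔ D) ⊕ (E → A)) ↔ (A ⊕ (E → ((B ⊕ A) ↔ A)))) = False ↔ True = False
(B ⊕ C) ⊕ (C ↔ (((F ↔ D) ⊕ (E → A)) ↔ (A ⊕ (E → ((B ⊕ A) ↔ A))))) = True ⊕ False = True
C → ((B ⊕ C) ⊕ (C ↔ (((F ↔ D) ⊕ (E → A)) ↔ (A ⊕ (E → ((B ⊕ A) ↔ A)))))) = False → True = True
((C → (C ⊕ (B ∧ C))) ⊕ ¬(C → E)) ↔ (C → ((B ⊕ C) ⊕ (C ↔ (((F ↔ D) ⊕ (E → A)) ↔ (A ⊕ (E → ((B ⊕ A) ↔ A))))))) = True ↔ True = True

True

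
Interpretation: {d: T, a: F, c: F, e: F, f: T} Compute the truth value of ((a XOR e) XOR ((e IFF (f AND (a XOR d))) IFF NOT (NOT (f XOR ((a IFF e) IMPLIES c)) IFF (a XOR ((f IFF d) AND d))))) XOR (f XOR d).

Substituting d=T, a=F, c=F, e=F, f=T:
a XOR e = F XOR F = F
a XOR d = F XOR T = T
f AND (a XOR d) = T AND T = T
e IFF (f AND (a XOR d)) = F IFF T = F
a IFF e = F IFF F = T
(a IFF e) IMPLIES c = T IMPLIES F = F
f XOR ((a IFF e) IMPLIES c) = T XOR F = T
NOT (f XOR ((a IFF e) IMPLIES c)) = NOT T = F
f IFF d = T IFF T = T
(f IFF d) AND d = T AND T = T
a XOR ((f IFF d) AND d) = F XOR T = T
NOT (f XOR ((a IFF e) IMPLIES c)) IFF (a XOR ((f IFF d) AND d)) = F IFF T = F
NOT (NOT (f XOR ((a IFF e) IMPLIES c)) IFF (a XOR ((f IFF d) AND d))) = NOT F = T
(e IFF (f AND (a XOR d))) IFF NOT (NOT (f XOR ((a IFF e) IMPLIES c)) IFF (a XOR ((f IFF d) AND d))) = F IFF T = F
(a XOR e) XOR ((e IFF (f AND (a XOR d))) IFF NOT (NOT (f XOR ((a IFF e) IMPLIES c)) IFF (a XOR ((f IFF d) AND d)))) = F XOR F = F
f XOR d = T XOR T = F
((a XOR e) XOR ((e IFF (f AND (a XOR d))) IFF NOT (NOT (f XOR ((a IFF e) IMPLIES c)) IFF (a XOR ((f IFF d) AND d))))) XOR (f XOR d) = F XOR F = F

F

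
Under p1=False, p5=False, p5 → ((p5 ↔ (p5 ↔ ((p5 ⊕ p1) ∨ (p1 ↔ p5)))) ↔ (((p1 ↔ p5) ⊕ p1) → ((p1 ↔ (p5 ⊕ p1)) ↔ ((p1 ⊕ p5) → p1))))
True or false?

p5 ⊕ p1 = False ⊕ False = False
p1 ↔ p5 = False ↔ False = True
(p5 ⊕ p1) ∨ (p1 ↔ p5) = False ∨ True = True
p5 ↔ ((p5 ⊕ p1) ∨ (p1 ↔ p5)) = False ↔ True = False
p5 ↔ (p5 ↔ ((p5 ⊕ p1) ∨ (p1 ↔ p5))) = False ↔ False = True
p1 ↔ p5 = False ↔ False = True
(p1 ↔ p5) ⊕ p1 = True ⊕ False = True
p5 ⊕ p1 = False ⊕ False = False
p1 ↔ (p5 ⊕ p1) = False ↔ False = True
p1 ⊕ p5 = False ⊕ False = False
(p1 ⊕ p5) → p1 = False → False = True
(p1 ↔ (p5 ⊕ p1)) ↔ ((p1 ⊕ p5) → p1) = True ↔ True = True
((p1 ↔ p5) ⊕ p1) → ((p1 ↔ (p5 ⊕ p1)) ↔ ((p1 ⊕ p5) → p1)) = True → True = True
(p5 ↔ (p5 ↔ ((p5 ⊕ p1) ∨ (p1 ↔ p5)))) ↔ (((p1 ↔ p5) ⊕ p1) → ((p1 ↔ (p5 ⊕ p1)) ↔ ((p1 ⊕ p5) → p1))) = True ↔ True = True
p5 → ((p5 ↔ (p5 ↔ ((p5 ⊕ p1) ∨ (p1 ↔ p5)))) ↔ (((p1 ↔ p5) ⊕ p1) → ((p1 ↔ (p5 ⊕ p1)) ↔ ((p1 ⊕ p5) → p1)))) = False → True = True

True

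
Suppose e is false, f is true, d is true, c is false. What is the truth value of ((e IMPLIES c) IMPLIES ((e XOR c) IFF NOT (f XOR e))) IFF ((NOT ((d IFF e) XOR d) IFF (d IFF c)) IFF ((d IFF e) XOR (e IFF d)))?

Substituting e=F, f=T, d=T, c=F:
e IMPLIES c = F IMPLIES F = T
e XOR c = F XOR F = F
f XOR e = T XOR F = T
NOT (f XOR e) = NOT T = F
(e XOR c) IFF NOT (f XOR e) = F IFF F = T
(e IMPLIES c) IMPLIES ((e XOR c) IFF NOT (f XOR e)) = T IMPLIES T = T
d IFF e = T IFF F = F
(d IFF e) XOR d = F XOR T = T
NOT ((d IFF e) XOR d) = NOT T = F
d IFF c = T IFF F = F
NOT ((d IFF e) XOR d) IFF (d IFF c) = F IFF F = T
d IFF e = T IFF F = F
e IFF d = F IFF T = F
(d IFF e) XOR (e IFF d) = F XOR F = F
(NOT ((d IFF e) XOR d) IFF (d IFF c)) IFF ((d IFF e) XOR (e IFF d)) = T IFF F = F
((e IMPLIES c) IMPLIES ((e XOR c) IFF NOT (f XOR e))) IFF ((NOT ((d IFF e) XOR d) IFF (d IFF c)) IFF ((d IFF e) XOR (e IFF d))) = T IFF F = F

F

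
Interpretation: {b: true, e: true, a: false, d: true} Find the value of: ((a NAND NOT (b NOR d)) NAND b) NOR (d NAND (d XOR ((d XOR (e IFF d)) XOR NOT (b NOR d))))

false

b NOR d = true NOR true = false
NOT (b NOR d) = NOT false = true
a NAND NOT (b NOR d) = false NAND true = true
(a NAND NOT (b NOR d)) NAND b = true NAND true = false
e IFF d = true IFF true = true
d XOR (e IFF d) = true XOR true = false
b NOR d = true NOR true = false
NOT (b NOR d) = NOT false = true
(d XOR (e IFF d)) XOR NOT (b NOR d) = false XOR true = true
d XOR ((d XOR (e IFF d)) XOR NOT (b NOR d)) = true XOR true = false
d NAND (d XOR ((d XOR (e IFF d)) XOR NOT (b NOR d))) = true NAND false = true
((a NAND NOT (b NOR d)) NAND b) NOR (d NAND (d XOR ((d XOR (e IFF d)) XOR NOT (b NOR d)))) = false NOR true = false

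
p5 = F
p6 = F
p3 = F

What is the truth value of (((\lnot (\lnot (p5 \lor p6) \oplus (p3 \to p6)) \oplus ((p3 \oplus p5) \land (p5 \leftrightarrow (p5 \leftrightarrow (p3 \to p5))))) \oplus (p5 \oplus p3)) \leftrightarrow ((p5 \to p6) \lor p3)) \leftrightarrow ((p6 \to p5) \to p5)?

p5 \lor p6 = F \lor F = F
\lnot (p5 \lor p6) = \lnot F = T
p3 \to p6 = F \to F = T
\lnot (p5 \lor p6) \oplus (p3 \to p6) = T \oplus T = F
\lnot (\lnot (p5 \lor p6) \oplus (p3 \to p6)) = \lnot F = T
p3 \oplus p5 = F \oplus F = F
p3 \to p5 = F \to F = T
p5 \leftrightarrow (p3 \to p5) = F \leftrightarrow T = F
p5 \leftrightarrow (p5 \leftrightarrow (p3 \to p5)) = F \leftrightarrow F = T
(p3 \oplus p5) \land (p5 \leftrightarrow (p5 \leftrightarrow (p3 \to p5))) = F \land T = F
\lnot (\lnot (p5 \lor p6) \oplus (p3 \to p6)) \oplus ((p3 \oplus p5) \land (p5 \leftrightarrow (p5 \leftrightarrow (p3 \to p5)))) = T \oplus F = T
p5 \oplus p3 = F \oplus F = F
(\lnot (\lnot (p5 \lor p6) \oplus (p3 \to p6)) \oplus ((p3 \oplus p5) \land (p5 \leftrightarrow (p5 \leftrightarrow (p3 \to p5))))) \oplus (p5 \oplus p3) = T \oplus F = T
p5 \to p6 = F \to F = T
(p5 \to p6) \lor p3 = T \lor F = T
((\lnot (\lnot (p5 \lor p6) \oplus (p3 \to p6)) \oplus ((p3 \oplus p5) \land (p5 \leftrightarrow (p5 \leftrightarrow (p3 \to p5))))) \oplus (p5 \oplus p3)) \leftrightarrow ((p5 \to p6) \lor p3) = T \leftrightarrow T = T
p6 \to p5 = F \to F = T
(p6 \to p5) \to p5 = T \to F = F
(((\lnot (\lnot (p5 \lor p6) \oplus (p3 \to p6)) \oplus ((p3 \oplus p5) \land (p5 \leftrightarrow (p5 \leftrightarrow (p3 \to p5))))) \oplus (p5 \oplus p3)) \leftrightarrow ((p5 \to p6) \lor p3)) \leftrightarrow ((p6 \to p5) \to p5) = T \leftrightarrow F = F

F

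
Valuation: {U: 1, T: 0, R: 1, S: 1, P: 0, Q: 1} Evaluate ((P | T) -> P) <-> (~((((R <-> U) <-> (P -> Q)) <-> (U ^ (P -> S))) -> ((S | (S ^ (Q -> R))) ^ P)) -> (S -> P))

1

P | T = 0 | 0 = 0
(P | T) -> P = 0 -> 0 = 1
R <-> U = 1 <-> 1 = 1
P -> Q = 0 -> 1 = 1
(R <-> U) <-> (P -> Q) = 1 <-> 1 = 1
P -> S = 0 -> 1 = 1
U ^ (P -> S) = 1 ^ 1 = 0
((R <-> U) <-> (P -> Q)) <-> (U ^ (P -> S)) = 1 <-> 0 = 0
Q -> R = 1 -> 1 = 1
S ^ (Q -> R) = 1 ^ 1 = 0
S | (S ^ (Q -> R)) = 1 | 0 = 1
(S | (S ^ (Q -> R))) ^ P = 1 ^ 0 = 1
(((R <-> U) <-> (P -> Q)) <-> (U ^ (P -> S))) -> ((S | (S ^ (Q -> R))) ^ P) = 0 -> 1 = 1
~((((R <-> U) <-> (P -> Q)) <-> (U ^ (P -> S))) -> ((S | (S ^ (Q -> R))) ^ P)) = ~1 = 0
S -> P = 1 -> 0 = 0
~((((R <-> U) <-> (P -> Q)) <-> (U ^ (P -> S))) -> ((S | (S ^ (Q -> R))) ^ P)) -> (S -> P) = 0 -> 0 = 1
((P | T) -> P) <-> (~((((R <-> U) <-> (P -> Q)) <-> (U ^ (P -> S))) -> ((S | (S ^ (Q -> R))) ^ P)) -> (S -> P)) = 1 <-> 1 = 1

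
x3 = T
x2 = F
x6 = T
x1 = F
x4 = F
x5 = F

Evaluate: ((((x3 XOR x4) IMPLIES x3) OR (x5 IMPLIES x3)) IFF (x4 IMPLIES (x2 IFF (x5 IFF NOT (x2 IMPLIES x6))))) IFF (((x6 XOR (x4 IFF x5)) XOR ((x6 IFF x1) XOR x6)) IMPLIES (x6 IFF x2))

F

Substituting x3=T, x2=F, x6=T, x1=F, x4=F, x5=F:
x3 XOR x4 = T XOR F = T
(x3 XOR x4) IMPLIES x3 = T IMPLIES T = T
x5 IMPLIES x3 = F IMPLIES T = T
((x3 XOR x4) IMPLIES x3) OR (x5 IMPLIES x3) = T OR T = T
x2 IMPLIES x6 = F IMPLIES T = T
NOT (x2 IMPLIES x6) = NOT T = F
x5 IFF NOT (x2 IMPLIES x6) = F IFF F = T
x2 IFF (x5 IFF NOT (x2 IMPLIES x6)) = F IFF T = F
x4 IMPLIES (x2 IFF (x5 IFF NOT (x2 IMPLIES x6))) = F IMPLIES F = T
(((x3 XOR x4) IMPLIES x3) OR (x5 IMPLIES x3)) IFF (x4 IMPLIES (x2 IFF (x5 IFF NOT (x2 IMPLIES x6)))) = T IFF T = T
x4 IFF x5 = F IFF F = T
x6 XOR (x4 IFF x5) = T XOR T = F
x6 IFF x1 = T IFF F = F
(x6 IFF x1) XOR x6 = F XOR T = T
(x6 XOR (x4 IFF x5)) XOR ((x6 IFF x1) XOR x6) = F XOR T = T
x6 IFF x2 = T IFF F = F
((x6 XOR (x4 IFF x5)) XOR ((x6 IFF x1) XOR x6)) IMPLIES (x6 IFF x2) = T IMPLIES F = F
((((x3 XOR x4) IMPLIES x3) OR (x5 IMPLIES x3)) IFF (x4 IMPLIES (x2 IFF (x5 IFF NOT (x2 IMPLIES x6))))) IFF (((x6 XOR (x4 IFF x5)) XOR ((x6 IFF x1) XOR x6)) IMPLIES (x6 IFF x2)) = T IFF F = F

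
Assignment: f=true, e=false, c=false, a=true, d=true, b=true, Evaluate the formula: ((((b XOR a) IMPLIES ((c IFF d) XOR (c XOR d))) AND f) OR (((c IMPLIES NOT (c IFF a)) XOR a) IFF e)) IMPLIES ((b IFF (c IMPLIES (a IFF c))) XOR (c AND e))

b XOR a = true XOR true = false
c IFF d = false IFF true = false
c XOR d = false XOR true = true
(c IFF d) XOR (c XOR d) = false XOR true = true
(b XOR a) IMPLIES ((c IFF d) XOR (c XOR d)) = false IMPLIES true = true
((b XOR a) IMPLIES ((c IFF d) XOR (c XOR d))) AND f = true AND true = true
c IFF a = false IFF true = false
NOT (c IFF a) = NOT false = true
c IMPLIES NOT (c IFF a) = false IMPLIES true = true
(c IMPLIES NOT (c IFF a)) XOR a = true XOR true = false
((c IMPLIES NOT (c IFF a)) XOR a) IFF e = false IFF false = true
(((b XOR a) IMPLIES ((c IFF d) XOR (c XOR d))) AND f) OR (((c IMPLIES NOT (c IFF a)) XOR a) IFF e) = true OR true = true
a IFF c = true IFF false = false
c IMPLIES (a IFF c) = false IMPLIES false = true
b IFF (c IMPLIES (a IFF c)) = true IFF true = true
c AND e = false AND false = false
(b IFF (c IMPLIES (a IFF c))) XOR (c AND e) = true XOR false = true
((((b XOR a) IMPLIES ((c IFF d) XOR (c XOR d))) AND f) OR (((c IMPLIES NOT (c IFF a)) XOR a) IFF e)) IMPLIES ((b IFF (c IMPLIES (a IFF c))) XOR (c AND e)) = true IMPLIES true = true

true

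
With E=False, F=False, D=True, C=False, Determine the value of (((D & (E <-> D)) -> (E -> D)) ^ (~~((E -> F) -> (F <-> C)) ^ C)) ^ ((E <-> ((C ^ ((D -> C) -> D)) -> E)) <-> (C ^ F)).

Substituting E=False, F=False, D=True, C=False:
E <-> D = False <-> True = False
D & (E <-> D) = True & False = False
E -> D = False -> True = True
(D & (E <-> D)) -> (E -> D) = False -> True = True
E -> F = False -> False = True
F <-> C = False <-> False = True
(E -> F) -> (F <-> C) = True -> True = True
~((E -> F) -> (F <-> C)) = ~True = False
~~((E -> F) -> (F <-> C)) = ~False = True
~~((E -> F) -> (F <-> C)) ^ C = True ^ False = True
((D & (E <-> D)) -> (E -> D)) ^ (~~((E -> F) -> (F <-> C)) ^ C) = True ^ True = False
D -> C = True -> False = False
(D -> C) -> D = False -> True = True
C ^ ((D -> C) -> D) = False ^ True = True
(C ^ ((D -> C) -> D)) -> E = True -> False = False
E <-> ((C ^ ((D -> C) -> D)) -> E) = False <-> False = True
C ^ F = False ^ False = False
(E <-> ((C ^ ((D -> C) -> D)) -> E)) <-> (C ^ F) = True <-> False = False
(((D & (E <-> D)) -> (E -> D)) ^ (~~((E -> F) -> (F <-> C)) ^ C)) ^ ((E <-> ((C ^ ((D -> C) -> D)) -> E)) <-> (C ^ F)) = False ^ False = False

False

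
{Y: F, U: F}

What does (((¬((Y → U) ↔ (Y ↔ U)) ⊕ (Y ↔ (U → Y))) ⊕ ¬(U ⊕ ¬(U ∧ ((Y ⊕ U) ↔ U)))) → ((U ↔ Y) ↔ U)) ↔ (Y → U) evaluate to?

Y → U = F → F = T
Y ↔ U = F ↔ F = T
(Y → U) ↔ (Y ↔ U) = T ↔ T = T
¬((Y → U) ↔ (Y ↔ U)) = ¬T = F
U → Y = F → F = T
Y ↔ (U → Y) = F ↔ T = F
¬((Y → U) ↔ (Y ↔ U)) ⊕ (Y ↔ (U → Y)) = F ⊕ F = F
Y ⊕ U = F ⊕ F = F
(Y ⊕ U) ↔ U = F ↔ F = T
U ∧ ((Y ⊕ U) ↔ U) = F ∧ T = F
¬(U ∧ ((Y ⊕ U) ↔ U)) = ¬F = T
U ⊕ ¬(U ∧ ((Y ⊕ U) ↔ U)) = F ⊕ T = T
¬(U ⊕ ¬(U ∧ ((Y ⊕ U) ↔ U))) = ¬T = F
(¬((Y → U) ↔ (Y ↔ U)) ⊕ (Y ↔ (U → Y))) ⊕ ¬(U ⊕ ¬(U ∧ ((Y ⊕ U) ↔ U))) = F ⊕ F = F
U ↔ Y = F ↔ F = T
(U ↔ Y) ↔ U = T ↔ F = F
((¬((Y → U) ↔ (Y ↔ U)) ⊕ (Y ↔ (U → Y))) ⊕ ¬(U ⊕ ¬(U ∧ ((Y ⊕ U) ↔ U)))) → ((U ↔ Y) ↔ U) = F → F = T
Y → U = F → F = T
(((¬((Y → U) ↔ (Y ↔ U)) ⊕ (Y ↔ (U → Y))) ⊕ ¬(U ⊕ ¬(U ∧ ((Y ⊕ U) ↔ U)))) → ((U ↔ Y) ↔ U)) ↔ (Y → U) = T ↔ T = T

T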